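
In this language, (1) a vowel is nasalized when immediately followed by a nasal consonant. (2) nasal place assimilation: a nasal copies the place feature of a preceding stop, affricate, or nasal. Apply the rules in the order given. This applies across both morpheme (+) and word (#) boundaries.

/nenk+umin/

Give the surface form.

Rule 1: /e/ before nasal /n/ → [ẽ]
Rule 1: /u/ before nasal /m/ → [ũ]
Rule 1: /i/ before nasal /n/ → [ĩ]
After rule 1: nẽnk+ũmĩn
Rule 2: no segment meets the rule's conditions; no change.

[nẽnk+ũmĩn]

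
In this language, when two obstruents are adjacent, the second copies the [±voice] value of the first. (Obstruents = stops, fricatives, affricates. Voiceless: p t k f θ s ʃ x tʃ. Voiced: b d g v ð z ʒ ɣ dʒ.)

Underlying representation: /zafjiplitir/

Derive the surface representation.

no segment meets the rule's conditions; no change.

[zafjiplitir]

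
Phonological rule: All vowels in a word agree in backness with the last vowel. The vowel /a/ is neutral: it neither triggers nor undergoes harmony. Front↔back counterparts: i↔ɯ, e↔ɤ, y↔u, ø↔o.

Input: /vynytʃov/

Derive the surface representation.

[vunutʃov]

/y/ harmonizes with /o/ ([+back]) → [u]
/y/ harmonizes with /o/ ([+back]) → [u]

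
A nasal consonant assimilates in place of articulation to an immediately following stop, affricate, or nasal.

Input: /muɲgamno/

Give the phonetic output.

/ɲ/ before /g/ (velar) → [ŋ]
/m/ before /n/ (alveolar) → [n]

[muŋganno]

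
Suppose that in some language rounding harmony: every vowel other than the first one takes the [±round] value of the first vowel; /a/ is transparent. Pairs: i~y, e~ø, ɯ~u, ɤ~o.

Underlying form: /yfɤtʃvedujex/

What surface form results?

[yfotʃvødujøx]

/ɤ/ harmonizes with /y/ ([+round]) → [o]
/e/ harmonizes with /y/ ([+round]) → [ø]
/e/ harmonizes with /y/ ([+round]) → [ø]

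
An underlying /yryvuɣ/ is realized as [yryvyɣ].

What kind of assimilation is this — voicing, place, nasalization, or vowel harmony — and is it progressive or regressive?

vowel harmony, progressive

/u/→[y].
Vowels agree with the first vowel, so the harmony is progressive.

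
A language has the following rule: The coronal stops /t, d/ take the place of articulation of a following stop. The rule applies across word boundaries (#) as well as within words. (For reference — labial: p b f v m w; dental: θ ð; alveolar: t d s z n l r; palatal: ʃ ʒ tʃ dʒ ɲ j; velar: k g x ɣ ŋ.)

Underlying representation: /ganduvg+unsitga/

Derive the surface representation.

[ganduvg+unsikga]

/t/ before /g/ (velar) → [k]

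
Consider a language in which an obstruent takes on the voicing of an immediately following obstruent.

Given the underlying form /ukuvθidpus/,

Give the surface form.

[ukufθitpus]

/v/ before /θ/ (voiceless) → [f]
/d/ before /p/ (voiceless) → [t]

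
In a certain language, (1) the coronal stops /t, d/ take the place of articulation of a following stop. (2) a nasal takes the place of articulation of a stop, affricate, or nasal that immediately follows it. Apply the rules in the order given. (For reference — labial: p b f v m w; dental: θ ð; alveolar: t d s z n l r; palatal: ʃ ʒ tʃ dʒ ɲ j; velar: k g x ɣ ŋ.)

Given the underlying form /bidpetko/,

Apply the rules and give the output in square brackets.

[bibpekko]

Rule 1: /d/ before /p/ (labial) → [b]
Rule 1: /t/ before /k/ (velar) → [k]
After rule 1: bibpekko
Rule 2: no segment meets the rule's conditions; no change.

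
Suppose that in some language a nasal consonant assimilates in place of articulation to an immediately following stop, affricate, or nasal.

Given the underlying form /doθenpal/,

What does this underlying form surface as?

/n/ before /p/ (labial) → [m]

[doθempal]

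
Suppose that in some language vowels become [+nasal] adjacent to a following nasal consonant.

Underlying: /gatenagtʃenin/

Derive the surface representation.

[gatẽnagtʃẽnĩn]

/e/ before nasal /n/ → [ẽ]
/e/ before nasal /n/ → [ẽ]
/i/ before nasal /n/ → [ĩ]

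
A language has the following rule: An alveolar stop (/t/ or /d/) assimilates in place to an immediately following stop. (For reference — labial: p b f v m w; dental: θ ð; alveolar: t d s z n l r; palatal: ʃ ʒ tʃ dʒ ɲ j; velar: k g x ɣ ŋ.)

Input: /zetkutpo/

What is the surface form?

/t/ before /k/ (velar) → [k]
/t/ before /p/ (labial) → [p]

[zekkuppo]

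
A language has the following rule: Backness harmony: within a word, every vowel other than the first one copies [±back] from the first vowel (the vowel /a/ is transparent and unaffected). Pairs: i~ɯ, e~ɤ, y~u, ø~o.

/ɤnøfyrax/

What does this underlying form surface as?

[ɤnofurax]

/ø/ harmonizes with /ɤ/ ([+back]) → [o]
/y/ harmonizes with /ɤ/ ([+back]) → [u]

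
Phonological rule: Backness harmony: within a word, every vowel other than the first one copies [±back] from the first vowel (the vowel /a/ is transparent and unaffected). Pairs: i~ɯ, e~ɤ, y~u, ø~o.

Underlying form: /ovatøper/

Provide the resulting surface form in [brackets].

[ovatopɤr]

/ø/ harmonizes with /o/ ([+back]) → [o]
/e/ harmonizes with /o/ ([+back]) → [ɤ]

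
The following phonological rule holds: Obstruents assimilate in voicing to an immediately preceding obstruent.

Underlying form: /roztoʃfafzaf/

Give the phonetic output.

/t/ after /z/ (voiced) → [d]
/z/ after /f/ (voiceless) → [s]

[rozdoʃfafsaf]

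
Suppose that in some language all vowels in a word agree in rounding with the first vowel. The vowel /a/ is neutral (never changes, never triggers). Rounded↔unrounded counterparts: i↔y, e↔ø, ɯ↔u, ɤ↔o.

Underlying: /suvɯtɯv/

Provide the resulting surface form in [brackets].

/ɯ/ harmonizes with /u/ ([+round]) → [u]
/ɯ/ harmonizes with /u/ ([+round]) → [u]

[suvutuv]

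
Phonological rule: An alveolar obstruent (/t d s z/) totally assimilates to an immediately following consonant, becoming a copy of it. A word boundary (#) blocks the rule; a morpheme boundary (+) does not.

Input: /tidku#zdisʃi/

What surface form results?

/d/ before /k/ → [k] (total assimilation)
/z/ before /d/ → [d] (total assimilation)
/s/ before /ʃ/ → [ʃ] (total assimilation)

[tikku#ddiʃʃi]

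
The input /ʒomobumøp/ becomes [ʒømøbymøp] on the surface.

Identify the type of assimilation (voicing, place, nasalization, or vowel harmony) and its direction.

/o/→[ø] /o/→[ø] /u/→[y].
Vowels agree with the last vowel, so the harmony is regressive.

vowel harmony, regressive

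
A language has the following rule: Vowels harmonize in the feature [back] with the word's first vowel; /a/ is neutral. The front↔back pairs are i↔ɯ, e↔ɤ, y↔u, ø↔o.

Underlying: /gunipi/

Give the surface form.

/i/ harmonizes with /u/ ([+back]) → [ɯ]
/i/ harmonizes with /u/ ([+back]) → [ɯ]

[gunɯpɯ]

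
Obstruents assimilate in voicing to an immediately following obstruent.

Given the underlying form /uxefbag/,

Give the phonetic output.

[uxevbag]

/f/ before /b/ (voiced) → [v]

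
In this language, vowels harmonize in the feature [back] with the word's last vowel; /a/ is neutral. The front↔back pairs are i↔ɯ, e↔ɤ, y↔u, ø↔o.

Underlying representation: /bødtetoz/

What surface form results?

/ø/ harmonizes with /o/ ([+back]) → [o]
/e/ harmonizes with /o/ ([+back]) → [ɤ]

[bodtɤtoz]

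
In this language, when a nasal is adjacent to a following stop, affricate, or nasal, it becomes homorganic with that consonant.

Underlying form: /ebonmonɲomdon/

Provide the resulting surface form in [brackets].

[ebommoɲɲondon]

/n/ before /m/ (labial) → [m]
/n/ before /ɲ/ (palatal) → [ɲ]
/m/ before /d/ (alveolar) → [n]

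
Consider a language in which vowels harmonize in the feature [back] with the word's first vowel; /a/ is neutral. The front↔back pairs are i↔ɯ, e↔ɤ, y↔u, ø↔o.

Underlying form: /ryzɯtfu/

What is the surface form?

/ɯ/ harmonizes with /y/ ([-back]) → [i]
/u/ harmonizes with /y/ ([-back]) → [y]

[ryzitfy]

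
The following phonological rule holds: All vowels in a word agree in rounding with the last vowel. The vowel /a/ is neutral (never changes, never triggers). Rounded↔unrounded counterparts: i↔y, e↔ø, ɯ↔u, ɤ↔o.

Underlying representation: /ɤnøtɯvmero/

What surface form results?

/ɤ/ harmonizes with /o/ ([+round]) → [o]
/ɯ/ harmonizes with /o/ ([+round]) → [u]
/e/ harmonizes with /o/ ([+round]) → [ø]

[onøtuvmøro]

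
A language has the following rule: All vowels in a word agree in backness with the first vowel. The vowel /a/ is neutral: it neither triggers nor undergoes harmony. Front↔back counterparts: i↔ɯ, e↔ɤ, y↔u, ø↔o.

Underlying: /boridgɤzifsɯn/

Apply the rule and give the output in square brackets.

[borɯdgɤzɯfsɯn]

/i/ harmonizes with /o/ ([+back]) → [ɯ]
/i/ harmonizes with /o/ ([+back]) → [ɯ]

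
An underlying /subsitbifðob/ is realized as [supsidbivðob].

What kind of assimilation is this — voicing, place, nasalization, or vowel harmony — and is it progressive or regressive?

voicing assimilation, regressive

/b/→[p] /t/→[d] /f/→[v].
Each target copies a feature from the following segment, so the direction is regressive.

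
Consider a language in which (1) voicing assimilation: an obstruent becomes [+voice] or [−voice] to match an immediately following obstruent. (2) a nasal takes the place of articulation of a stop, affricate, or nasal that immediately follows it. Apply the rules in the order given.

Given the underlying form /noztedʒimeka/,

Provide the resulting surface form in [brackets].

Rule 1: /z/ before /t/ (voiceless) → [s]
After rule 1: nostedʒimeka
Rule 2: no segment meets the rule's conditions; no change.

[nostedʒimeka]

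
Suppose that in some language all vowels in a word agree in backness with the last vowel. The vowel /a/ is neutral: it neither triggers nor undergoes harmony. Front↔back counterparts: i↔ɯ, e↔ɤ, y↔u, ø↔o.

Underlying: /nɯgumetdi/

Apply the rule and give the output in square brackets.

[nigymetdi]

/ɯ/ harmonizes with /i/ ([-back]) → [i]
/u/ harmonizes with /i/ ([-back]) → [y]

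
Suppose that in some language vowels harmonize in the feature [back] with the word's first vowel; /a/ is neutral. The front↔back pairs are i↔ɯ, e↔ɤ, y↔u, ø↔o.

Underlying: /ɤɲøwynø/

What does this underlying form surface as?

/ø/ harmonizes with /ɤ/ ([+back]) → [o]
/y/ harmonizes with /ɤ/ ([+back]) → [u]
/ø/ harmonizes with /ɤ/ ([+back]) → [o]

[ɤɲowuno]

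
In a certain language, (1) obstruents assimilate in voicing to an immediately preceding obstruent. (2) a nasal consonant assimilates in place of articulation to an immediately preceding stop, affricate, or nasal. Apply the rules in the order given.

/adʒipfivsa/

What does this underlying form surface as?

Rule 1: /s/ after /v/ (voiced) → [z]
After rule 1: adʒipfivza
Rule 2: no segment meets the rule's conditions; no change.

[adʒipfivza]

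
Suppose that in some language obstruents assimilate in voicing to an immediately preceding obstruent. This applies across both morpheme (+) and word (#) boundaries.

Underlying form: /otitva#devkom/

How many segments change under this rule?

2

/v/ after /t/ (voiceless) → [f]
/k/ after /v/ (voiced) → [g]
2 segments change.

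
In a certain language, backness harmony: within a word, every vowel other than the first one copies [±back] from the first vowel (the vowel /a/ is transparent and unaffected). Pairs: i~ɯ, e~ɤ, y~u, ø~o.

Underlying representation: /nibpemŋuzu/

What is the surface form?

[nibpemŋyzy]

/u/ harmonizes with /i/ ([-back]) → [y]
/u/ harmonizes with /i/ ([-back]) → [y]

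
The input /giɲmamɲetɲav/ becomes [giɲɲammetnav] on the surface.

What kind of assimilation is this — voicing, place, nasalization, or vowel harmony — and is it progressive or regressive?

place assimilation, progressive

/m/→[ɲ] /ɲ/→[m] /ɲ/→[n].
Each target copies a feature from the preceding segment, so the direction is progressive.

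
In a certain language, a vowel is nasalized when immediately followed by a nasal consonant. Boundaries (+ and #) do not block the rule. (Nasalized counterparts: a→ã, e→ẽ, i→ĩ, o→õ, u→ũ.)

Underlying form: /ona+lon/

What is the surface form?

[õna+lõn]

/o/ before nasal /n/ → [õ]
/o/ before nasal /n/ → [õ]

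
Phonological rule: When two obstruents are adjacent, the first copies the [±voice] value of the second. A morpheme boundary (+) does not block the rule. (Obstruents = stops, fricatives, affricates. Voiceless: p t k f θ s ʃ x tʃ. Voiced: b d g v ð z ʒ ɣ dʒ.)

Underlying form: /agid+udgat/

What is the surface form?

no segment meets the rule's conditions; no change.

[agid+udgat]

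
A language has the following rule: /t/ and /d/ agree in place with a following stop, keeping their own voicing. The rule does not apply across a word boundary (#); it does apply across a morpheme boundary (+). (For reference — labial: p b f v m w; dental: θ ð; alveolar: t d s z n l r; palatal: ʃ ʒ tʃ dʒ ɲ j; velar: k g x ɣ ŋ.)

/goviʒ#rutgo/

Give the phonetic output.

[goviʒ#rukgo]

/t/ before /g/ (velar) → [k]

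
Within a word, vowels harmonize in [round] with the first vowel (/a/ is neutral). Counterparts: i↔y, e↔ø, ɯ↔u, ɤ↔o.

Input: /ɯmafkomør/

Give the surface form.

[ɯmafkɤmer]

/o/ harmonizes with /ɯ/ ([-round]) → [ɤ]
/ø/ harmonizes with /ɯ/ ([-round]) → [e]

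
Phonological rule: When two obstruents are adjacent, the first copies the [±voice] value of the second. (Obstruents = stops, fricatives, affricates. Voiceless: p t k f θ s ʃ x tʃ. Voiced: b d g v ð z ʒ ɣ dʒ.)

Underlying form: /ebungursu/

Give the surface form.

[ebungursu]

no segment meets the rule's conditions; no change.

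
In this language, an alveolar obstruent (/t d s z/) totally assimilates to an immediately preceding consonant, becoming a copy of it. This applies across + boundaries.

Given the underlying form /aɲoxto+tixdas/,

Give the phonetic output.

[aɲoxxo+tixxas]

/t/ after /x/ → [x] (total assimilation)
/d/ after /x/ → [x] (total assimilation)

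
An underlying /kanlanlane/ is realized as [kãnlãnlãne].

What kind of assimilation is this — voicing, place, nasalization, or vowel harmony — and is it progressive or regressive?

nasalization, regressive

/a/→[ã] /a/→[ã] /a/→[ã].
Each target copies a feature from the following segment, so the direction is regressive.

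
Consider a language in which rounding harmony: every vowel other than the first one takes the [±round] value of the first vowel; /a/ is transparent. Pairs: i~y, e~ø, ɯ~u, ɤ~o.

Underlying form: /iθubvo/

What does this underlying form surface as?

[iθɯbvɤ]

/u/ harmonizes with /i/ ([-round]) → [ɯ]
/o/ harmonizes with /i/ ([-round]) → [ɤ]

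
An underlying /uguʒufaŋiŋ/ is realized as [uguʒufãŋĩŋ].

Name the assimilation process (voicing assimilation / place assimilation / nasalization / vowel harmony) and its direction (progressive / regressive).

/a/→[ã] /i/→[ĩ].
Each target copies a feature from the following segment, so the direction is regressive.

nasalization, regressive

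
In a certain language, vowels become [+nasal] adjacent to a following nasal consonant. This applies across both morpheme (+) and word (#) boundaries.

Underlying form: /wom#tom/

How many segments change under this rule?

/o/ before nasal /m/ → [õ]
/o/ before nasal /m/ → [õ]
2 segments change.

2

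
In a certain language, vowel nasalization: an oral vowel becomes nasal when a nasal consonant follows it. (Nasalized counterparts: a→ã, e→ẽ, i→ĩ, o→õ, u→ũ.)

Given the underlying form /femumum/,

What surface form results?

/e/ before nasal /m/ → [ẽ]
/u/ before nasal /m/ → [ũ]
/u/ before nasal /m/ → [ũ]

[fẽmũmũm]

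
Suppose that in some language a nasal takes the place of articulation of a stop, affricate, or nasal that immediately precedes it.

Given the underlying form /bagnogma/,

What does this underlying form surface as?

[bagŋogŋa]

/n/ after /g/ (velar) → [ŋ]
/m/ after /g/ (velar) → [ŋ]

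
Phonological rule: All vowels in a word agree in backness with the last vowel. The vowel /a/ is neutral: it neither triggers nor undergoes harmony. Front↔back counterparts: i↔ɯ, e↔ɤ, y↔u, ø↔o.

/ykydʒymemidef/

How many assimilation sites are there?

No segment meets the rule's conditions.

0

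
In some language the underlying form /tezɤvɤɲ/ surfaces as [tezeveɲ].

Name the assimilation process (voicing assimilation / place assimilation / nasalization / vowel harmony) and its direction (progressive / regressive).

/ɤ/→[e] /ɤ/→[e].
Vowels agree with the first vowel, so the harmony is progressive.

vowel harmony, progressive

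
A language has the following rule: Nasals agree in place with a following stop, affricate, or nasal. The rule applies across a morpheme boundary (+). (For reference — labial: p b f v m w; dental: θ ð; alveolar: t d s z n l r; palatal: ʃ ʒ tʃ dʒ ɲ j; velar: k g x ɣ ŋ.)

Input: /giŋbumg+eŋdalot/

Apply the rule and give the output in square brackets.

/ŋ/ before /b/ (labial) → [m]
/m/ before /g/ (velar) → [ŋ]
/ŋ/ before /d/ (alveolar) → [n]

[gimbuŋg+endalot]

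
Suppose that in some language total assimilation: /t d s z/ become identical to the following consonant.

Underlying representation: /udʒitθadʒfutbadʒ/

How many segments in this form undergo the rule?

/t/ before /θ/ → [θ] (total assimilation)
/t/ before /b/ → [b] (total assimilation)
2 segments change.

2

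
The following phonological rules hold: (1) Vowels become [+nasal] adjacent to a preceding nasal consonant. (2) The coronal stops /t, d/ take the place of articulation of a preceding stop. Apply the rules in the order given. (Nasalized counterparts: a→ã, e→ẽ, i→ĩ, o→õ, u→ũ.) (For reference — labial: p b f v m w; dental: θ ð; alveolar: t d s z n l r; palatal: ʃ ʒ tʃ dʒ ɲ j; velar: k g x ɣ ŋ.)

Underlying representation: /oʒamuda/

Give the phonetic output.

Rule 1: /u/ after nasal /m/ → [ũ]
After rule 1: oʒamũda
Rule 2: no segment meets the rule's conditions; no change.

[oʒamũda]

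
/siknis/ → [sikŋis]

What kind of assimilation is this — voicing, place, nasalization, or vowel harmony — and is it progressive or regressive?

place assimilation, progressive

/n/→[ŋ].
Each target copies a feature from the preceding segment, so the direction is progressive.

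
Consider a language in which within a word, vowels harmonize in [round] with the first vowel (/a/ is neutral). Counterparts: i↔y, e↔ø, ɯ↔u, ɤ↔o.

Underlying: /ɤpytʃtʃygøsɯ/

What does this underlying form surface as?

/y/ harmonizes with /ɤ/ ([-round]) → [i]
/y/ harmonizes with /ɤ/ ([-round]) → [i]
/ø/ harmonizes with /ɤ/ ([-round]) → [e]

[ɤpitʃtʃigesɯ]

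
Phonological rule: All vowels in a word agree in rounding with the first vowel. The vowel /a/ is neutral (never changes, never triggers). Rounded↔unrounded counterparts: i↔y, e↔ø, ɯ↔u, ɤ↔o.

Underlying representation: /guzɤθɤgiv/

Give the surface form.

/ɤ/ harmonizes with /u/ ([+round]) → [o]
/ɤ/ harmonizes with /u/ ([+round]) → [o]
/i/ harmonizes with /u/ ([+round]) → [y]

[guzoθogyv]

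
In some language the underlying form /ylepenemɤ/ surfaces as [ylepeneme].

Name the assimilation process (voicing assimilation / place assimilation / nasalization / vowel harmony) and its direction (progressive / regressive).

/ɤ/→[e].
Vowels agree with the first vowel, so the harmony is progressive.

vowel harmony, progressive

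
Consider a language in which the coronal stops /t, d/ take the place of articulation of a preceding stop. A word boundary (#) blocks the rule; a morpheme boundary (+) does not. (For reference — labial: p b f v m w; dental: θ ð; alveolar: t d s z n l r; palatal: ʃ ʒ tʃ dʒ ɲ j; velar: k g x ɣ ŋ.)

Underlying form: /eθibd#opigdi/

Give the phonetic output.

[eθibb#opiggi]

/d/ after /b/ (labial) → [b]
/d/ after /g/ (velar) → [g]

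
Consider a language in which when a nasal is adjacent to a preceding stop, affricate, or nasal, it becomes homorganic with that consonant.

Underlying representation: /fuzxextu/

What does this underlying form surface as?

no segment meets the rule's conditions; no change.

[fuzxextu]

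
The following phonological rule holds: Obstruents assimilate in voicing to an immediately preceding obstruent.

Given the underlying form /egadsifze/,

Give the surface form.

[egadzifse]

/s/ after /d/ (voiced) → [z]
/z/ after /f/ (voiceless) → [s]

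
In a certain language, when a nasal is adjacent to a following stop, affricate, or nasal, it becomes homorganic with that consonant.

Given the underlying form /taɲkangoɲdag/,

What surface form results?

/ɲ/ before /k/ (velar) → [ŋ]
/n/ before /g/ (velar) → [ŋ]
/ɲ/ before /d/ (alveolar) → [n]

[taŋkaŋgondag]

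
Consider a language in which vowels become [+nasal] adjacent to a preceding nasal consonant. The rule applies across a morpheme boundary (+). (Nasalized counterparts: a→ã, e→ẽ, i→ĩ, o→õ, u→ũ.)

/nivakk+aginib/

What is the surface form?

[nĩvakk+aginĩb]

/i/ after nasal /n/ → [ĩ]
/i/ after nasal /n/ → [ĩ]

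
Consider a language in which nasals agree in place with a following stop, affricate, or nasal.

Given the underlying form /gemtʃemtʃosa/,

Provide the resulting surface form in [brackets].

[geɲtʃeɲtʃosa]

/m/ before /tʃ/ (palatal) → [ɲ]
/m/ before /tʃ/ (palatal) → [ɲ]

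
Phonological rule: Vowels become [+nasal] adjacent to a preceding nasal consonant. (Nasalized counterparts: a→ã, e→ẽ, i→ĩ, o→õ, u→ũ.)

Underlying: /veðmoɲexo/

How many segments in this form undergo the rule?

/o/ after nasal /m/ → [õ]
/e/ after nasal /ɲ/ → [ẽ]
2 segments change.

2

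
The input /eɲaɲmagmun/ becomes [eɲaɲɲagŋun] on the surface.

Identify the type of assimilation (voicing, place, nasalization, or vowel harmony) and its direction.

place assimilation, progressive

/m/→[ɲ] /m/→[ŋ].
Each target copies a feature from the preceding segment, so the direction is progressive.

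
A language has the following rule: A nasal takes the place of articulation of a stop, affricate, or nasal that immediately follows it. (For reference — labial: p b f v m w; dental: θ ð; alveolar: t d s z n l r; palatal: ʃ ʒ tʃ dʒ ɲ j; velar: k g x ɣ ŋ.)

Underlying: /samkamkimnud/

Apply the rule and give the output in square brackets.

[saŋkaŋkinnud]

/m/ before /k/ (velar) → [ŋ]
/m/ before /k/ (velar) → [ŋ]
/m/ before /n/ (alveolar) → [n]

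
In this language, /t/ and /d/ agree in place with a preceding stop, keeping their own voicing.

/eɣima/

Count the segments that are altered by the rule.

0

No segment meets the rule's conditions.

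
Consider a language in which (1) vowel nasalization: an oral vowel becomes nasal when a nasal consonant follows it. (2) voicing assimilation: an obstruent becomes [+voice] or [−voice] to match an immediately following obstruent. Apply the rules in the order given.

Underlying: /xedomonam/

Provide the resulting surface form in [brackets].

[xedõmõnãm]

Rule 1: /o/ before nasal /m/ → [õ]
Rule 1: /o/ before nasal /n/ → [õ]
Rule 1: /a/ before nasal /m/ → [ã]
After rule 1: xedõmõnãm
Rule 2: no segment meets the rule's conditions; no change.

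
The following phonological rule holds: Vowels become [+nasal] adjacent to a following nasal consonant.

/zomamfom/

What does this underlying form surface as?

[zõmãmfõm]

/o/ before nasal /m/ → [õ]
/a/ before nasal /m/ → [ã]
/o/ before nasal /m/ → [õ]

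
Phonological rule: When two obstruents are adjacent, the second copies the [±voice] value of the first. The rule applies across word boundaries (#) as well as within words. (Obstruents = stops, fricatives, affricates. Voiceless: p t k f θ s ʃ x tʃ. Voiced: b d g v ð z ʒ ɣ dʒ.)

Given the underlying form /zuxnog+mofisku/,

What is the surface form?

[zuxnog+mofisku]

no segment meets the rule's conditions; no change.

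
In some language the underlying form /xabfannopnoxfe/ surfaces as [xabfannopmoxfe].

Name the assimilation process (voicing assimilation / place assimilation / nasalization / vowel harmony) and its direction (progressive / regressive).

place assimilation, progressive

/n/→[m].
Each target copies a feature from the preceding segment, so the direction is progressive.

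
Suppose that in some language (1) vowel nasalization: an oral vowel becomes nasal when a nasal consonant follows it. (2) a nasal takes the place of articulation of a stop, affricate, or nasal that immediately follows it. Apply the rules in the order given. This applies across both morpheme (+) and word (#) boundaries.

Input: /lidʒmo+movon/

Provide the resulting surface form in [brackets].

Rule 1: /o/ before nasal /m/ → [õ]
Rule 1: /o/ before nasal /n/ → [õ]
After rule 1: lidʒmõ+movõn
Rule 2: no segment meets the rule's conditions; no change.

[lidʒmõ+movõn]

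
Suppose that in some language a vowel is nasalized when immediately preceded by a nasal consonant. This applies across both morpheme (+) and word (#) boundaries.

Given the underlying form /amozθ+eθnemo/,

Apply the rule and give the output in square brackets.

/o/ after nasal /m/ → [õ]
/e/ after nasal /n/ → [ẽ]
/o/ after nasal /m/ → [õ]

[amõzθ+eθnẽmõ]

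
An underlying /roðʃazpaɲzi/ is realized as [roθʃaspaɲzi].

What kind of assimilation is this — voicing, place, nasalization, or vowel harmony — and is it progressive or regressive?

/ð/→[θ] /z/→[s].
Each target copies a feature from the following segment, so the direction is regressive.

voicing assimilation, regressive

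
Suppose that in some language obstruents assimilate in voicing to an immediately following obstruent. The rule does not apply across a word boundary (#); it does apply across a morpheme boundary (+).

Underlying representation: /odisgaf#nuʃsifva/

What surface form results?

[odizgaf#nuʃsivva]

/s/ before /g/ (voiced) → [z]
/f/ before /v/ (voiced) → [v]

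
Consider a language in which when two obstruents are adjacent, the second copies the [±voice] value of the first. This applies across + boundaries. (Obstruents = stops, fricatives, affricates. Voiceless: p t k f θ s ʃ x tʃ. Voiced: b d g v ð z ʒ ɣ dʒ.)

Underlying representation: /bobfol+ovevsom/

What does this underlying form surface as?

[bobvol+ovevzom]

/f/ after /b/ (voiced) → [v]
/s/ after /v/ (voiced) → [z]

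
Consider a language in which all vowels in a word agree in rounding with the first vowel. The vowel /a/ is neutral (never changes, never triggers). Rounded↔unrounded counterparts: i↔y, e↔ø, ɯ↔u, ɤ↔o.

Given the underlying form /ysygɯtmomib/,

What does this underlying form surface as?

[ysygutmomyb]

/ɯ/ harmonizes with /y/ ([+round]) → [u]
/i/ harmonizes with /y/ ([+round]) → [y]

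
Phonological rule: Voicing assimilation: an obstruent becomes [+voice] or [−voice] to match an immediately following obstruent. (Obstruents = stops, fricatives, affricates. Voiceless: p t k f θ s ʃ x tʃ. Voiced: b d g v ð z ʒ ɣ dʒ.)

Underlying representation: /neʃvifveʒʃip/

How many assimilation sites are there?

3

/ʃ/ before /v/ (voiced) → [ʒ]
/f/ before /v/ (voiced) → [v]
/ʒ/ before /ʃ/ (voiceless) → [ʃ]
3 segments change.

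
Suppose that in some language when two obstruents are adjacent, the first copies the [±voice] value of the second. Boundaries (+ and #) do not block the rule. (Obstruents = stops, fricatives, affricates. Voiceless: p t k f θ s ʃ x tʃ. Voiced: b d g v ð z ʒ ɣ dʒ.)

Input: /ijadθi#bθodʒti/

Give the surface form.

[ijatθi#pθotʃti]

/d/ before /θ/ (voiceless) → [t]
/b/ before /θ/ (voiceless) → [p]
/dʒ/ before /t/ (voiceless) → [tʃ]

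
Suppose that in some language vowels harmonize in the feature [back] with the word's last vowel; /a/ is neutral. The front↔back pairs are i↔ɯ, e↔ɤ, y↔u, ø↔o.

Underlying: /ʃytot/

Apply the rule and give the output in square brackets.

[ʃutot]

/y/ harmonizes with /o/ ([+back]) → [u]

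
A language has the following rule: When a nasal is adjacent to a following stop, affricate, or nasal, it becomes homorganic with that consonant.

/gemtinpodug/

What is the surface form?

/m/ before /t/ (alveolar) → [n]
/n/ before /p/ (labial) → [m]

[gentimpodug]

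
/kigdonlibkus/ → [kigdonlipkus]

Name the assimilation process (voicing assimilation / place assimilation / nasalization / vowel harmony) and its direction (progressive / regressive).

voicing assimilation, regressive

/b/→[p].
Each target copies a feature from the following segment, so the direction is regressive.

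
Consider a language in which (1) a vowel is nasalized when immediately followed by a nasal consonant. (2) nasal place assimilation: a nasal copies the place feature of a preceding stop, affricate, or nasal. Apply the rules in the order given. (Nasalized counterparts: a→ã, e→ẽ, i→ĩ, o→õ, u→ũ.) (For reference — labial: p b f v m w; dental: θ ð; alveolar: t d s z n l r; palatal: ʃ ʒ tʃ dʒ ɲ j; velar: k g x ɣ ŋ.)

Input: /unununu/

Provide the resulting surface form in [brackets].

Rule 1: /u/ before nasal /n/ → [ũ]
Rule 1: /u/ before nasal /n/ → [ũ]
Rule 1: /u/ before nasal /n/ → [ũ]
After rule 1: ũnũnũnu
Rule 2: no segment meets the rule's conditions; no change.

[ũnũnũnu]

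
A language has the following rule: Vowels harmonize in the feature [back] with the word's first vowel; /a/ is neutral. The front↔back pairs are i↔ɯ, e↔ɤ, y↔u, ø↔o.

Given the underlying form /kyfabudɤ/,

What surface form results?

/u/ harmonizes with /y/ ([-back]) → [y]
/ɤ/ harmonizes with /y/ ([-back]) → [e]

[kyfabyde]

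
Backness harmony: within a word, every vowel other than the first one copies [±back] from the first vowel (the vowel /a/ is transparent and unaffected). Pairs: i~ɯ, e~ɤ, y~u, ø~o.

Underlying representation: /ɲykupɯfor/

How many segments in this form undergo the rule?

/u/ harmonizes with /y/ ([-back]) → [y]
/ɯ/ harmonizes with /y/ ([-back]) → [i]
/o/ harmonizes with /y/ ([-back]) → [ø]
3 segments change.

3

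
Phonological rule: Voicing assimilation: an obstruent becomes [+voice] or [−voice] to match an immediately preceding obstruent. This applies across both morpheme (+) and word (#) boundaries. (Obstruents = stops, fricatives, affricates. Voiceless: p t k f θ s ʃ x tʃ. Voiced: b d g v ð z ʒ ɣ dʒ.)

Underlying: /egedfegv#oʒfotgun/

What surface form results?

[egedvegv#oʒvotkun]

/f/ after /d/ (voiced) → [v]
/f/ after /ʒ/ (voiced) → [v]
/g/ after /t/ (voiceless) → [k]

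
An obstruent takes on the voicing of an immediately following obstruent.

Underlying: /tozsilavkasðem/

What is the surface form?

[tossilafkazðem]

/z/ before /s/ (voiceless) → [s]
/v/ before /k/ (voiceless) → [f]
/s/ before /ð/ (voiced) → [z]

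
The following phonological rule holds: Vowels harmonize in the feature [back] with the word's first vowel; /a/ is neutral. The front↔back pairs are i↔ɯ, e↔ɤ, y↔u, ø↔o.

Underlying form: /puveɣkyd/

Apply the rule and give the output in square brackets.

/e/ harmonizes with /u/ ([+back]) → [ɤ]
/y/ harmonizes with /u/ ([+back]) → [u]

[puvɤɣkud]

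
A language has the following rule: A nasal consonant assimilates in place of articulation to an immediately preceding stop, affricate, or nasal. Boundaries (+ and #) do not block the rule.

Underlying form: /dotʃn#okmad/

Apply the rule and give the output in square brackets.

[dotʃɲ#okŋad]

/n/ after /tʃ/ (palatal) → [ɲ]
/m/ after /k/ (velar) → [ŋ]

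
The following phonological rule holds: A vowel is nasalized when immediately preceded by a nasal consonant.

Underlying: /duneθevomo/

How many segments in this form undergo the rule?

2

/e/ after nasal /n/ → [ẽ]
/o/ after nasal /m/ → [õ]
2 segments change.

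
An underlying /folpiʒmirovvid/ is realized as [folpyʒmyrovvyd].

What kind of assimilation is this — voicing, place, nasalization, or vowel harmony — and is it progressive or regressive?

vowel harmony, progressive

/i/→[y] /i/→[y] /i/→[y].
Vowels agree with the first vowel, so the harmony is progressive.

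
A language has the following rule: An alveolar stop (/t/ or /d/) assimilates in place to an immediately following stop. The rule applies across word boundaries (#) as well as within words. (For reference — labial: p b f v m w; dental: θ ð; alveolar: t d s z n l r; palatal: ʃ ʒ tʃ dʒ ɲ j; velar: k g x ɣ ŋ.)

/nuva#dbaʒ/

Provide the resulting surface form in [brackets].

[nuva#bbaʒ]

/d/ before /b/ (labial) → [b]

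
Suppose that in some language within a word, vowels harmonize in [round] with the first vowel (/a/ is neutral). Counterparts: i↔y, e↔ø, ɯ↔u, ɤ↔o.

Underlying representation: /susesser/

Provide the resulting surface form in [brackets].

/e/ harmonizes with /u/ ([+round]) → [ø]
/e/ harmonizes with /u/ ([+round]) → [ø]

[susøssør]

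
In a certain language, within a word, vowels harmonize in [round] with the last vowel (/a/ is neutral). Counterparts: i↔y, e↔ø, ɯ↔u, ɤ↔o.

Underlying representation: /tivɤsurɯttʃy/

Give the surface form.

[tyvosuruttʃy]

/i/ harmonizes with /y/ ([+round]) → [y]
/ɤ/ harmonizes with /y/ ([+round]) → [o]
/ɯ/ harmonizes with /y/ ([+round]) → [u]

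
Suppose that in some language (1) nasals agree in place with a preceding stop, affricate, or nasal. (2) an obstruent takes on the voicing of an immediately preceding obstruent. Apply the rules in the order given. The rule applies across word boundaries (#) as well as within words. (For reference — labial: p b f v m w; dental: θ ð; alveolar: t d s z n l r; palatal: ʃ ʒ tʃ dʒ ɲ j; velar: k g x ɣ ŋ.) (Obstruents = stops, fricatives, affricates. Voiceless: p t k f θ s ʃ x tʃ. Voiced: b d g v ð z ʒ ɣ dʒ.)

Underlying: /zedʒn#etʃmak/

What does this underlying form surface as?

Rule 1: /n/ after /dʒ/ (palatal) → [ɲ]
Rule 1: /m/ after /tʃ/ (palatal) → [ɲ]
After rule 1: zedʒɲ#etʃɲak
Rule 2: no segment meets the rule's conditions; no change.

[zedʒɲ#etʃɲak]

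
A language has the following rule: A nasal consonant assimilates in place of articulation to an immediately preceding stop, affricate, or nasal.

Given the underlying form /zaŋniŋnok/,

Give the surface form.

[zaŋŋiŋŋok]

/n/ after /ŋ/ (velar) → [ŋ]
/n/ after /ŋ/ (velar) → [ŋ]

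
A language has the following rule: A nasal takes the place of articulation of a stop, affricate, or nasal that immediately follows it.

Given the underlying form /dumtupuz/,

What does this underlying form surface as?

/m/ before /t/ (alveolar) → [n]

[duntupuz]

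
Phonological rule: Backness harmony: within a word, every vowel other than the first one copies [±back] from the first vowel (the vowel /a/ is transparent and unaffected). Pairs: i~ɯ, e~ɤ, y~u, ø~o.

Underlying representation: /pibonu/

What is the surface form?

/o/ harmonizes with /i/ ([-back]) → [ø]
/u/ harmonizes with /i/ ([-back]) → [y]

[pibøny]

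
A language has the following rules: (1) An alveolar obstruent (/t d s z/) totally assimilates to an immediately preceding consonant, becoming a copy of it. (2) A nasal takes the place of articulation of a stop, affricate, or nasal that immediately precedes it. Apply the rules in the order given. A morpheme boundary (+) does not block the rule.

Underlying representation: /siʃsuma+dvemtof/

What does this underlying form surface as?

[siʃʃuma+dvemmof]

Rule 1: /s/ after /ʃ/ → [ʃ] (total assimilation)
Rule 1: /t/ after /m/ → [m] (total assimilation)
After rule 1: siʃʃuma+dvemmof
Rule 2: no segment meets the rule's conditions; no change.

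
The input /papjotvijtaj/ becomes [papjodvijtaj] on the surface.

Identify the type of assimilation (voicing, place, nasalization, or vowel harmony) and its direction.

voicing assimilation, regressive

/t/→[d].
Each target copies a feature from the following segment, so the direction is regressive.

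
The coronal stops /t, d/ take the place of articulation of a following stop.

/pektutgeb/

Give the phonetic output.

/t/ before /g/ (velar) → [k]

[pektukgeb]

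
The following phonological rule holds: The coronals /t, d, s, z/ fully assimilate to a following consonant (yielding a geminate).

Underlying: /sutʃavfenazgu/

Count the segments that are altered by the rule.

1

/z/ before /g/ → [g] (total assimilation)
1 segment changes.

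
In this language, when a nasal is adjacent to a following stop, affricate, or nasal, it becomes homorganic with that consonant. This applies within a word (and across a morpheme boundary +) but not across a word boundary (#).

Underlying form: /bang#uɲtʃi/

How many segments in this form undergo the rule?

1

/n/ before /g/ (velar) → [ŋ]
1 segment changes.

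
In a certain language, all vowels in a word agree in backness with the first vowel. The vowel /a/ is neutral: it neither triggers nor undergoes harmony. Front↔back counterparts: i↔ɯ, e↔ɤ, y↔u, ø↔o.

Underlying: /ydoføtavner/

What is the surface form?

/o/ harmonizes with /y/ ([-back]) → [ø]

[ydøføtavner]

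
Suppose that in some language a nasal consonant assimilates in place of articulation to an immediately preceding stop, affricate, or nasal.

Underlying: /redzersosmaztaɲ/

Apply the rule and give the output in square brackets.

[redzersosmaztaɲ]

no segment meets the rule's conditions; no change.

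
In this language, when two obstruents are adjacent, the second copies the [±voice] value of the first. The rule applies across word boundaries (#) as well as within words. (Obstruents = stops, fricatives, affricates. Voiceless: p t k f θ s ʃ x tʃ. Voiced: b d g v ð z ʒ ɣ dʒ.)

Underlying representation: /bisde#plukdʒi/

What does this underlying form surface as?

[biste#pluktʃi]

/d/ after /s/ (voiceless) → [t]
/dʒ/ after /k/ (voiceless) → [tʃ]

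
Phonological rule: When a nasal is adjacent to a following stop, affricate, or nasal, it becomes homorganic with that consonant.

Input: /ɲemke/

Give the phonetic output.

/m/ before /k/ (velar) → [ŋ]

[ɲeŋke]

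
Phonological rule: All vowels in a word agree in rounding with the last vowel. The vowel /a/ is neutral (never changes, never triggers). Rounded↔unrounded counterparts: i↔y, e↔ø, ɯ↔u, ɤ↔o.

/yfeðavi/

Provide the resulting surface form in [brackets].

[ifeðavi]

/y/ harmonizes with /i/ ([-round]) → [i]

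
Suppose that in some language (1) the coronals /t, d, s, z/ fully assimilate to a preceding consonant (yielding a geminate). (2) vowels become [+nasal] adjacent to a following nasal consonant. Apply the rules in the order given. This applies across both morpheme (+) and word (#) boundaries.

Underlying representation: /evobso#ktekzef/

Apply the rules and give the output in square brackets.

[evobbo#kkekkef]

Rule 1: /s/ after /b/ → [b] (total assimilation)
Rule 1: /t/ after /k/ → [k] (total assimilation)
Rule 1: /z/ after /k/ → [k] (total assimilation)
After rule 1: evobbo#kkekkef
Rule 2: no segment meets the rule's conditions; no change.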